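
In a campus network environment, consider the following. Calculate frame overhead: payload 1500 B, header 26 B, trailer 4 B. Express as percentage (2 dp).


Given: payload = 1500 B, header = 26 B, trailer = 4 B
Overhead bytes = header + trailer = 26 + 4 = 30
Total frame = payload + overhead = 1500 + 30 = 1530
Overhead % = 30 / 1530 * 100 = 1.9608% -> 1.96% (2 dp)

1.96


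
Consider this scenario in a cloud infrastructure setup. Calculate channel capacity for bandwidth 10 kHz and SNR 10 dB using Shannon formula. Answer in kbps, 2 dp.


Given: B = 10 kHz, SNR = 10 dB
SNR linear = 10^(10/10) = 10
1 + SNR = 11
log2(11) = 3.4594316186
C = 10 * 1000 * 3.4594316186 = 34594.3162 bps
C = 34.594316 kbps -> 34.59 kbps (2 dp)

34.59


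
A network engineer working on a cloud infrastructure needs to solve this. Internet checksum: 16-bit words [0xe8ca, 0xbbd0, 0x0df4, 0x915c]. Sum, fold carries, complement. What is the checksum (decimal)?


Given words: [0xe8ca, 0xbbd0, 0x0df4, 0x915c]
Step 1: Sum all words
Raw sum = 59594 + 48080 + 3572 + 37212 = 148458
Step 2: Fold carry: (17386 + 2) = 17388
One's complement = ~17388 & 0xFFFF = 48147

48147


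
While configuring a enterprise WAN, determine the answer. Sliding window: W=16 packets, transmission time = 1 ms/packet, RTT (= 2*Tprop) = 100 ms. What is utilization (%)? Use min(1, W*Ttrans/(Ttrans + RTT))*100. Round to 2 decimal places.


Given: W = 16, Ttrans = 1 ms, RTT = 100 ms (= 2 * Tprop, Tprop = 50 ms)
Cycle time = Ttrans + RTT = 1 + 100 = 101 ms (first packet sent until its ACK returns)
W * Ttrans = 16 * 1 = 16 ms of sending per cycle
W * Ttrans / (Ttrans + RTT) = 16 / 101 = 0.158416
U = min(1, 0.158416) = 0.158416
U% = 15.84%

15.84


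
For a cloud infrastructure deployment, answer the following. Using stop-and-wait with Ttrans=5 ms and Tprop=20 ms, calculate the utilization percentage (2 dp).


Given: Ttrans = 5 ms, Tprop = 20 ms
RTT = 2 * Tprop = 2 * 20 = 40 ms
U = Ttrans / (Ttrans + RTT)
U = 5 / (5 + 40)
U = 5 / 45 = 0.111111
U% = 11.11%

11.11


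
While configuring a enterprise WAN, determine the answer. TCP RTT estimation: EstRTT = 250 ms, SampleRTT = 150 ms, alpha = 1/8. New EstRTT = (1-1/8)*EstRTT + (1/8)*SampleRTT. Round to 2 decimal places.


Given: EstRTT = 250 ms, SampleRTT = 150 ms, alpha = 1/8
New EstRTT = (1 - alpha) * EstRTT + alpha * SampleRTT
(7/8) * 250 = 218.75
(1/8) * 150 = 18.75
New EstRTT = 218.75 + 18.75 = 237.5 ms -> 237.50 ms (2 dp)

237.50


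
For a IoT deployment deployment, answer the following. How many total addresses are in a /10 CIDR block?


Given: CIDR prefix /10
Host bits = 32 - 10 = 22
Total addresses = 2^22 = 4194304

4194304


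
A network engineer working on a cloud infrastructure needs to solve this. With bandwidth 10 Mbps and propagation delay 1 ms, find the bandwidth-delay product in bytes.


Given: bandwidth = 10 Mbps, delay = 1 ms
BDP in bits = 10 * 10^6 * 1 / 1000
BDP in bits = 10000
BDP in bytes = 10000 / 8 = 1250

1250


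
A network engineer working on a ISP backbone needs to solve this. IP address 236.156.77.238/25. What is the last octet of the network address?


Given: IP = 236.156.77.238, prefix = /25
Subnet mask = 255.255.255.128
Last octet of IP: 238
Last octet of mask: 128
Network last octet = 238 AND 128 = 128

128


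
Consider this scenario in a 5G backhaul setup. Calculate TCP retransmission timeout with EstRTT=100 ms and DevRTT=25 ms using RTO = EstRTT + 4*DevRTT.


Given: EstRTT = 100 ms, DevRTT = 25 ms
Timeout = EstRTT + 4 * DevRTT
4 * DevRTT = 4 * 25 = 100
Timeout = 100 + 100 = 200 ms

200


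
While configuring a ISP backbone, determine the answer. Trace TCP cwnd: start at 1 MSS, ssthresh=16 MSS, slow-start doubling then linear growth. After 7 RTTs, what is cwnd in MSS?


RTT 0: cwnd = 1 MSS (initial)
RTT 1: cwnd = 2 MSS (slow start, doubled)
RTT 2: cwnd = 4 MSS (slow start, doubled)
RTT 3: cwnd = 8 MSS (slow start, doubled)
RTT 4: cwnd = 16 MSS (slow start, doubled)
RTT 5: cwnd = 17 MSS (congestion avoidance, +1)
RTT 6: cwnd = 18 MSS (congestion avoidance, +1)
RTT 7: cwnd = 19 MSS (congestion avoidance, +1)

19


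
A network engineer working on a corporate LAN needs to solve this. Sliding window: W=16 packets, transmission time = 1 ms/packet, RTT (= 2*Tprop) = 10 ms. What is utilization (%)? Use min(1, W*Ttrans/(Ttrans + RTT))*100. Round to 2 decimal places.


Given: W = 16, Ttrans = 1 ms, RTT = 10 ms (= 2 * Tprop, Tprop = 5 ms)
Cycle time = Ttrans + RTT = 1 + 10 = 11 ms (first packet sent until its ACK returns)
W * Ttrans = 16 * 1 = 16 ms of sending per cycle
W * Ttrans / (Ttrans + RTT) = 16 / 11 = 1.454545
U = min(1, 1.454545) = 1.000000
U% = 100.00%

100.00


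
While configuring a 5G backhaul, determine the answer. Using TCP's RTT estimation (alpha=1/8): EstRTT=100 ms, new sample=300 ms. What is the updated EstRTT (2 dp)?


Given: EstRTT = 100 ms, SampleRTT = 300 ms, alpha = 1/8
New EstRTT = (1 - alpha) * EstRTT + alpha * SampleRTT
(7/8) * 100 = 87.5
(1/8) * 300 = 37.5
New EstRTT = 87.5 + 37.5 = 125 ms -> 125.00 ms (2 dp)

125.00


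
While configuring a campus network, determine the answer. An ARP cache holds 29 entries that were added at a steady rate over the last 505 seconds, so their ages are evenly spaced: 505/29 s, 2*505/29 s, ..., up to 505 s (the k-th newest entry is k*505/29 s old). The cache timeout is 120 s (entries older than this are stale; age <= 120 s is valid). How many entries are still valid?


Ages are k * 505/29 s for k = 1..29 (spacing = 17.4138 s).
Entry k is valid iff k * 505/29 <= 120 iff k <= 29 * 120 / 505 = 6.8911
n_valid = floor(6.8911) = 6
(n_stale = 29 - 6 = 23)

6


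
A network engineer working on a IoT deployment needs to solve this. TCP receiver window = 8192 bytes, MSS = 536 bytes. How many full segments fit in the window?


Given: RWND = 8192 bytes, MSS = 536 bytes
Full segments = floor(RWND / MSS)
Full segments = floor(8192 / 536)
Full segments = floor(15.2836) = 15

15


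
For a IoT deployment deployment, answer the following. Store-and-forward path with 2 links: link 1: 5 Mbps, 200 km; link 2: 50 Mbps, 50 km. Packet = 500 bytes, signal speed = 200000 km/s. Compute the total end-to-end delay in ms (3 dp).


Packet = 500 bytes = 4000 bits. Store-and-forward: sum (t_trans + t_prop) per link.
Link 1: t_trans = 4000/(5*10^6) s = 0.8000 ms; t_prop = 200/200000 s = 1.0000 ms; subtotal = 1.8000 ms
Link 2: t_trans = 4000/(50*10^6) s = 0.0800 ms; t_prop = 50/200000 s = 0.2500 ms; subtotal = 0.3300 ms
End-to-end = 1.8000 + 0.3300 = 2.1300 ms -> 2.130 ms (3 dp)

2.130


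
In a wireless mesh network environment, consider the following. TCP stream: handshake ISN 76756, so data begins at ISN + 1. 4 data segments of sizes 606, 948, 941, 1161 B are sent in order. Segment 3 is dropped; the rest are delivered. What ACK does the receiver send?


SYN uses sequence number 76756; first data byte = ISN + 1 = 76757.
Segment 1: SEQ = 76757, len = 606 B, covers [76757, 77362]
Segment 2: SEQ = 77363, len = 948 B, covers [77363, 78310]
Segment 3: SEQ = 78311, len = 941 B, covers [78311, 79251] [LOST]
Segment 4: SEQ = 79252, len = 1161 B, covers [79252, 80412]
In-order data received: bytes [76757, 78310] (segments 1..2).
Segment 3 missing -> gap begins at byte 78311; later segments buffered out of order.
Cumulative ACK = next expected in-order byte = 76757 + 606 + 948 = 78311

78311


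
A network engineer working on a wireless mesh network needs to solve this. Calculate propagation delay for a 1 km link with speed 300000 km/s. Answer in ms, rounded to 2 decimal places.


Given: distance = 1 km, speed = 300000 km/s
Delay = distance / speed = 1 / 300000 seconds
Delay in ms = 1 * 1000 / 300000
Delay = 0.0033 ms
Rounded to 2 dp = 0.00 ms

0.00


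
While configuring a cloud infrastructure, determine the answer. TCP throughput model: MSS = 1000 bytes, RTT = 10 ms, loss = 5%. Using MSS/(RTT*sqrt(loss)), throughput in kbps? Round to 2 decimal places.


Given: MSS = 1000 bytes, RTT = 10 ms, loss = 5%
RTT in seconds = 10 / 1000 = 0.01
Loss rate = 5% = 0.05
sqrt(loss) = sqrt(0.05) = 0.223606797750
Throughput (bytes/s) = 1000 / (0.01 * 0.223606797750) = 447213.5955
Throughput (kbps) = 447213.5955 * 8 / 1000 = 3577.708764 -> 3577.71 kbps (2 dp)

3577.71


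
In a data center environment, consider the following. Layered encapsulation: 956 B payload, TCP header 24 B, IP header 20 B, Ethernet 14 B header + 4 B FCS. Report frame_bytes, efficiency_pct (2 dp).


TCP segment = 956 + 24 = 980 B
IP packet = 980 + 20 = 1000 B
Ethernet frame = 1000 + 14 + 4 = 1018 B
Efficiency = app / frame = 956 / 1018 = 0.939096 = 93.9096% -> 93.91% (2 dp)

1018, 93.91


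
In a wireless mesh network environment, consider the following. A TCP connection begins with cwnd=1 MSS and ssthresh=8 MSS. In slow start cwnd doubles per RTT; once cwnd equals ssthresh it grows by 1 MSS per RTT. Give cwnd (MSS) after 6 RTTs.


RTT 0: cwnd = 1 MSS (initial)
RTT 1: cwnd = 2 MSS (slow start, doubled)
RTT 2: cwnd = 4 MSS (slow start, doubled)
RTT 3: cwnd = 8 MSS (slow start, doubled)
RTT 4: cwnd = 9 MSS (congestion avoidance, +1)
RTT 5: cwnd = 10 MSS (congestion avoidance, +1)
RTT 6: cwnd = 11 MSS (congestion avoidance, +1)

11


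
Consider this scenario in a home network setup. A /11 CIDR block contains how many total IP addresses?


Given: CIDR prefix /11
Host bits = 32 - 11 = 21
Total addresses = 2^21 = 2097152

2097152


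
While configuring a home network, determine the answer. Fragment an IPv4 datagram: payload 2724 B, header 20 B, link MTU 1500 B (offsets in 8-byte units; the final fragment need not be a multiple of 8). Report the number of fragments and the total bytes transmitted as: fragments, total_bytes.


Max data per non-final fragment = floor((MTU - header)/8)*8 = floor((1500 - 20)/8)*8 = floor(1480/8)*8 = 1480 B
Final fragment needs no 8-byte alignment: it can carry up to MTU - header = 1480 B
Non-final fragments needed = ceil((payload - 1480) / 1480) = ceil(1244/1480) = ceil(0.8405) = 1
Number of fragments = 1 + 1 = 2
Fragment sizes (data): 1 * 1480 B + 1244 B (last, 1244 <= 1480 OK)
Total bytes sent = payload + n_frags * header = 2724 + 2*20 = 2724 + 40 = 2764 B

2, 2764


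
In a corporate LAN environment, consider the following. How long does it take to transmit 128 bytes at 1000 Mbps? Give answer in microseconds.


Given: packet = 128 bytes, bandwidth = 1000 Mbps
Packet in bits = 128 * 8 = 1024 bits
Bandwidth = 1000 * 10^6 = 1000000000 bps
Time = 1024 / 1000000000 seconds
Time in us = 1024 * 10^6 / 1000000000 = 1.024

1.024


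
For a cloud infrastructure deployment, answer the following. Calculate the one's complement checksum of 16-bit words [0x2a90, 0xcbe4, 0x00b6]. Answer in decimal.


Given words: [0x2a90, 0xcbe4, 0x00b6]
Step 1: Sum all words
Raw sum = 10896 + 52196 + 182 = 63274
One's complement = ~63274 & 0xFFFF = 2261

2261


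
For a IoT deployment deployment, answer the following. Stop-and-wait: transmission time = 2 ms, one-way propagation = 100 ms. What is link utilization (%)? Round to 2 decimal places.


Given: Ttrans = 2 ms, Tprop = 100 ms
RTT = 2 * Tprop = 2 * 100 = 200 ms
U = Ttrans / (Ttrans + RTT)
U = 2 / (2 + 200)
U = 2 / 202 = 0.009901
U% = 0.99%

0.99


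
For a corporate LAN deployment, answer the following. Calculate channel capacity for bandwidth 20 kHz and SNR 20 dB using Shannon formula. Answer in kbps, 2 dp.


Given: B = 20 kHz, SNR = 20 dB
SNR linear = 10^(20/10) = 100
1 + SNR = 101
log2(101) = 6.6582114828
C = 20 * 1000 * 6.6582114828 = 133164.2297 bps
C = 133.164230 kbps -> 133.16 kbps (2 dp)

133.16


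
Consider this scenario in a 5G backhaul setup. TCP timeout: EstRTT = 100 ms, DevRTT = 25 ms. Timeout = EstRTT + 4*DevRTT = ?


Given: EstRTT = 100 ms, DevRTT = 25 ms
Timeout = EstRTT + 4 * DevRTT
4 * DevRTT = 4 * 25 = 100
Timeout = 100 + 100 = 200 ms

200


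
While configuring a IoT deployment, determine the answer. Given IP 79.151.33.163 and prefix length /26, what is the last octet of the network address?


Given: IP = 79.151.33.163, prefix = /26
Subnet mask = 255.255.255.192
Last octet of IP: 163
Last octet of mask: 192
Network last octet = 163 AND 192 = 128

128


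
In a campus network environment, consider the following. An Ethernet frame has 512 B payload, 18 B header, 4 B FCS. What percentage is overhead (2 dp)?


Given: payload = 512 B, header = 18 B, trailer = 4 B
Overhead bytes = header + trailer = 18 + 4 = 22
Total frame = payload + overhead = 512 + 22 = 534
Overhead % = 22 / 534 * 100 = 4.1199% -> 4.12% (2 dp)

4.12


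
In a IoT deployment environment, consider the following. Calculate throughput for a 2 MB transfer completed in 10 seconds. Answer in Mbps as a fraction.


Given: file = 2 MB, time = 10 s
File in Mb = 2 * 8 = 16 Mb
Throughput = 16 / 10 Mbps
Throughput = 8/5 Mbps

8/5


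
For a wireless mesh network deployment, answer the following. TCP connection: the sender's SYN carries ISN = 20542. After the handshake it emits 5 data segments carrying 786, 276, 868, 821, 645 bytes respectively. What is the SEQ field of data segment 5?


The SYN occupies sequence number ISN = 20542, so the first data byte is ISN + 1 = 20543.
SEQ of data segment i = (ISN + 1) + sum of payload sizes of segments 1..i-1.
Segment 1: SEQ = 20543, payload = 786 bytes
Segment 2: SEQ = 21329, payload = 276 bytes
Segment 3: SEQ = 21605, payload = 868 bytes
Segment 4: SEQ = 22473, payload = 821 bytes
Segment 5: SEQ = 23294, payload = 645 bytes
SEQ of segment 5 = 20543 + 786 + 276 + 868 + 821 = 23294

23294


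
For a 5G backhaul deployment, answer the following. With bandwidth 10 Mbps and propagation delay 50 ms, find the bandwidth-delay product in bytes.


Given: bandwidth = 10 Mbps, delay = 50 ms
BDP in bits = 10 * 10^6 * 50 / 1000
BDP in bits = 500000
BDP in bytes = 500000 / 8 = 62500

62500


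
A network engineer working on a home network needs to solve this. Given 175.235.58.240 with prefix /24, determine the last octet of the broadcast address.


Given: IP = 175.235.58.240, prefix = /24
Host bits = 32 - 24 = 8
Network last octet = 240 AND mask = 0
Host part size = 2^8 - 1 = 255
Broadcast last octet = 0 OR 255 = 255

255


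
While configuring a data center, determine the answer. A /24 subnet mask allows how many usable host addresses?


Given: subnet mask /24
Host bits = 32 - 24 = 8
Total addresses = 2^8 = 256
Usable hosts = 256 - 2 (network + broadcast) = 254

254


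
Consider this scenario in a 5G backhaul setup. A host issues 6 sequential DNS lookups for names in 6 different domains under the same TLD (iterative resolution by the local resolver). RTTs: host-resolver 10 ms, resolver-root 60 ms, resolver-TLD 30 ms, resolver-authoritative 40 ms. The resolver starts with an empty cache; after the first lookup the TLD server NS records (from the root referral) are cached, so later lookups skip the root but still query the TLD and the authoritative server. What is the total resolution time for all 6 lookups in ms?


Lookup 1 (cold cache): local + root + TLD + auth = 10 + 60 + 30 + 40 = 140 ms
Lookups 2..6 (TLD NS cached -> skip root; new domain -> still ask TLD and auth): local + TLD + auth = 10 + 30 + 40 = 80 ms each
Remaining 5 lookups: 5 * 80 = 400 ms
Total = 140 + 400 = 540 ms

540


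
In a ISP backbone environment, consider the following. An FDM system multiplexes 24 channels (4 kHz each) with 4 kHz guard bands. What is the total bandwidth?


Given: 24 channels, 4 kHz each, guard = 4 kHz
Channel bandwidth = 24 * 4 = 96 kHz
Guard bands = 23 gaps * 4 kHz = 92 kHz
Total = 96 + 92 = 188 kHz

188


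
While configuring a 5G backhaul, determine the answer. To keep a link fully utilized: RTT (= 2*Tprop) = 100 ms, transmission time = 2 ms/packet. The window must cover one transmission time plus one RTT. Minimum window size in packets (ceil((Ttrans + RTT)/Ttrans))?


Given: Ttrans = 2 ms, RTT = 100 ms (= 2 * Tprop, Tprop = 50 ms)
Time until first ACK returns = Ttrans + RTT = 2 + 100 = 102 ms
Need W * Ttrans >= Ttrans + RTT  ->  W >= (Ttrans + RTT) / Ttrans
(Ttrans + RTT) / Ttrans = 102 / 2 = 51
W_min = ceil(51) = 51

51


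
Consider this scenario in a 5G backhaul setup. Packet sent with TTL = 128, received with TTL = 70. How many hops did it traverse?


Given: initial TTL = 128, received TTL = 70
Hops = initial TTL - received TTL
Hops = 128 - 70 = 58

58


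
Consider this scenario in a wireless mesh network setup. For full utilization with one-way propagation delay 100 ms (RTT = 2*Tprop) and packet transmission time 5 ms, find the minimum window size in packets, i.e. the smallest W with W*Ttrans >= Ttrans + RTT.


Given: Ttrans = 5 ms, RTT = 200 ms (= 2 * Tprop, Tprop = 100 ms)
Time until first ACK returns = Ttrans + RTT = 5 + 200 = 205 ms
Need W * Ttrans >= Ttrans + RTT  ->  W >= (Ttrans + RTT) / Ttrans
(Ttrans + RTT) / Ttrans = 205 / 5 = 41
W_min = ceil(41) = 41

41


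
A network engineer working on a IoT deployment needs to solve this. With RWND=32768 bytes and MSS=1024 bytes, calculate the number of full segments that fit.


Given: RWND = 32768 bytes, MSS = 1024 bytes
Full segments = floor(RWND / MSS)
Full segments = floor(32768 / 1024)
Full segments = floor(32.0) = 32

32


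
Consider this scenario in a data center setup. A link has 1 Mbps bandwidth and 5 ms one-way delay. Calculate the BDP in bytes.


Given: bandwidth = 1 Mbps, delay = 5 ms
BDP in bits = 1 * 10^6 * 5 / 1000
BDP in bits = 5000
BDP in bytes = 5000 / 8 = 625

625


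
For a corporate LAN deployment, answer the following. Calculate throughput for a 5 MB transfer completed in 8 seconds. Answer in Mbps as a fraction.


Given: file = 5 MB, time = 8 s
File in Mb = 5 * 8 = 40 Mb
Throughput = 40 / 8 Mbps
Throughput = 5 Mbps

5


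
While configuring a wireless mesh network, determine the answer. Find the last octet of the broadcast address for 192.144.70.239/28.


Given: IP = 192.144.70.239, prefix = /28
Host bits = 32 - 28 = 4
Network last octet = 239 AND mask = 224
Host part size = 2^4 - 1 = 15
Broadcast last octet = 224 OR 15 = 239

239


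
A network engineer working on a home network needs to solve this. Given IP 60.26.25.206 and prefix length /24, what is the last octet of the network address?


Given: IP = 60.26.25.206, prefix = /24
Subnet mask = 255.255.255.0
Last octet of IP: 206
Last octet of mask: 0
Network last octet = 206 AND 0 = 0

0


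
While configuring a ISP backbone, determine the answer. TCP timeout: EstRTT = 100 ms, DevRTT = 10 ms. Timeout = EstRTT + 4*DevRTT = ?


Given: EstRTT = 100 ms, DevRTT = 10 ms
Timeout = EstRTT + 4 * DevRTT
4 * DevRTT = 4 * 10 = 40
Timeout = 100 + 40 = 140 ms

140


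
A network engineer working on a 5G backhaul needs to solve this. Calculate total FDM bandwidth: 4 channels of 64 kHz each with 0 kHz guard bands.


Given: 4 channels, 64 kHz each, guard = 0 kHz
Channel bandwidth = 4 * 64 = 256 kHz
Guard bands = 3 gaps * 0 kHz = 0 kHz
Total = 256 + 0 = 256 kHz

256


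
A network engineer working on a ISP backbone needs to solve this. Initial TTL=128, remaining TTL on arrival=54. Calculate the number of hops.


Given: initial TTL = 128, received TTL = 54
Hops = initial TTL - received TTL
Hops = 128 - 54 = 74

74


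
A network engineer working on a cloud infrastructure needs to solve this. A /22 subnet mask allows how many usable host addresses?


Given: subnet mask /22
Host bits = 32 - 22 = 10
Total addresses = 2^10 = 1024
Usable hosts = 1024 - 2 (network + broadcast) = 1022

1022


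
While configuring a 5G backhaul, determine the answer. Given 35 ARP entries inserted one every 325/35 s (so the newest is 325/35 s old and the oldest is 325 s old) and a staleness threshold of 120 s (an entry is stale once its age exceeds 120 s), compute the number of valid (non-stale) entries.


Ages are k * 325/35 s for k = 1..35 (spacing = 9.2857 s).
Entry k is valid iff k * 325/35 <= 120 iff k <= 35 * 120 / 325 = 12.9231
n_valid = floor(12.9231) = 12
(n_stale = 35 - 12 = 23)

12


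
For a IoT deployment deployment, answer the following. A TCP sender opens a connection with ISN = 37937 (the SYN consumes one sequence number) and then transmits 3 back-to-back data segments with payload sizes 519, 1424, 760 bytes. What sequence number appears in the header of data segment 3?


The SYN occupies sequence number ISN = 37937, so the first data byte is ISN + 1 = 37938.
SEQ of data segment i = (ISN + 1) + sum of payload sizes of segments 1..i-1.
Segment 1: SEQ = 37938, payload = 519 bytes
Segment 2: SEQ = 38457, payload = 1424 bytes
Segment 3: SEQ = 39881, payload = 760 bytes
SEQ of segment 3 = 37938 + 519 + 1424 = 39881

39881


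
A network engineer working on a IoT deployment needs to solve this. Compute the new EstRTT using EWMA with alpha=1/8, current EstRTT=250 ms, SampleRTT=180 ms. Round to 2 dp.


Given: EstRTT = 250 ms, SampleRTT = 180 ms, alpha = 1/8
New EstRTT = (1 - alpha) * EstRTT + alpha * SampleRTT
(7/8) * 250 = 218.75
(1/8) * 180 = 22.5
New EstRTT = 218.75 + 22.5 = 241.25 ms -> 241.25 ms (2 dp)

241.25


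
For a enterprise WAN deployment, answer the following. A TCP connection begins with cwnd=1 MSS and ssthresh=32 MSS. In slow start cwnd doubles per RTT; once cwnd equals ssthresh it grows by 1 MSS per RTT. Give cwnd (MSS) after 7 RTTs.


RTT 0: cwnd = 1 MSS (initial)
RTT 1: cwnd = 2 MSS (slow start, doubled)
RTT 2: cwnd = 4 MSS (slow start, doubled)
RTT 3: cwnd = 8 MSS (slow start, doubled)
RTT 4: cwnd = 16 MSS (slow start, doubled)
RTT 5: cwnd = 32 MSS (slow start, doubled)
RTT 6: cwnd = 33 MSS (congestion avoidance, +1)
RTT 7: cwnd = 34 MSS (congestion avoidance, +1)

34


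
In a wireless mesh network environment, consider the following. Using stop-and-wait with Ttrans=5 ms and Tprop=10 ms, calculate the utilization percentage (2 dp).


Given: Ttrans = 5 ms, Tprop = 10 ms
RTT = 2 * Tprop = 2 * 10 = 20 ms
U = Ttrans / (Ttrans + RTT)
U = 5 / (5 + 20)
U = 5 / 25 = 0.2
U% = 20.00%

20.00


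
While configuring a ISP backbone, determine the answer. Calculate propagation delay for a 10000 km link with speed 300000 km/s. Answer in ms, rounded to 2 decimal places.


Given: distance = 10000 km, speed = 300000 km/s
Delay = distance / speed = 10000 / 300000 seconds
Delay in ms = 10000 * 1000 / 300000
Delay = 33.3333 ms
Rounded to 2 dp = 33.33 ms

33.33


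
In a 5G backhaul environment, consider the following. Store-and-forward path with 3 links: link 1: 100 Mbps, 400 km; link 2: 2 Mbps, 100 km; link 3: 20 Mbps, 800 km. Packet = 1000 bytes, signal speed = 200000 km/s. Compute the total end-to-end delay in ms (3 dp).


Packet = 1000 bytes = 8000 bits. Store-and-forward: sum (t_trans + t_prop) per link.
Link 1: t_trans = 8000/(100*10^6) s = 0.0800 ms; t_prop = 400/200000 s = 2.0000 ms; subtotal = 2.0800 ms
Link 2: t_trans = 8000/(2*10^6) s = 4.0000 ms; t_prop = 100/200000 s = 0.5000 ms; subtotal = 4.5000 ms
Link 3: t_trans = 8000/(20*10^6) s = 0.4000 ms; t_prop = 800/200000 s = 4.0000 ms; subtotal = 4.4000 ms
End-to-end = 2.0800 + 4.5000 + 4.4000 = 10.9800 ms -> 10.980 ms (3 dp)

10.980


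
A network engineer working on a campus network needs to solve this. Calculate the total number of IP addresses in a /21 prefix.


Given: CIDR prefix /21
Host bits = 32 - 21 = 11
Total addresses = 2^11 = 2048

2048


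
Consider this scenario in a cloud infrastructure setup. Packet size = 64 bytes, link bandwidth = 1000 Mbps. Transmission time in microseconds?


Given: packet = 64 bytes, bandwidth = 1000 Mbps
Packet in bits = 64 * 8 = 512 bits
Bandwidth = 1000 * 10^6 = 1000000000 bps
Time = 512 / 1000000000 seconds
Time in us = 512 * 10^6 / 1000000000 = 0.512

0.512


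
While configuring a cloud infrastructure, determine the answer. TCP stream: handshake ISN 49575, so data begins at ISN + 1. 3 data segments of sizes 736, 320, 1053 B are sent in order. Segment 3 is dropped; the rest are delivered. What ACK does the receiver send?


SYN uses sequence number 49575; first data byte = ISN + 1 = 49576.
Segment 1: SEQ = 49576, len = 736 B, covers [49576, 50311]
Segment 2: SEQ = 50312, len = 320 B, covers [50312, 50631]
Segment 3: SEQ = 50632, len = 1053 B, covers [50632, 51684] [LOST]
In-order data received: bytes [49576, 50631] (segments 1..2).
Segment 3 missing -> gap begins at byte 50632.
Cumulative ACK = next expected in-order byte = 49576 + 736 + 320 = 50632

50632


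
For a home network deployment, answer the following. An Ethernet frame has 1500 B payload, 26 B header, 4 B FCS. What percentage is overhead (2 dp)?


Given: payload = 1500 B, header = 26 B, trailer = 4 B
Overhead bytes = header + trailer = 26 + 4 = 30
Total frame = payload + overhead = 1500 + 30 = 1530
Overhead % = 30 / 1530 * 100 = 1.9608% -> 1.96% (2 dp)

1.96


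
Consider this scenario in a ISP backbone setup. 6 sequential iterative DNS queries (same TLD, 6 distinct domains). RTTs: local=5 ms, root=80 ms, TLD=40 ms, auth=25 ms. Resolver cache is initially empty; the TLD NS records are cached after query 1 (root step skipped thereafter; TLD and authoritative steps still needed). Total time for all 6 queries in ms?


Lookup 1 (cold cache): local + root + TLD + auth = 5 + 80 + 40 + 25 = 150 ms
Lookups 2..6 (TLD NS cached -> skip root; new domain -> still ask TLD and auth): local + TLD + auth = 5 + 40 + 25 = 70 ms each
Remaining 5 lookups: 5 * 70 = 350 ms
Total = 150 + 350 = 500 ms

500


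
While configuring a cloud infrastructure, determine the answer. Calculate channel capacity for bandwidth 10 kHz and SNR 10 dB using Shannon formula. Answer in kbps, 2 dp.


Given: B = 10 kHz, SNR = 10 dB
SNR linear = 10^(10/10) = 10
1 + SNR = 11
log2(11) = 3.4594316186
C = 10 * 1000 * 3.4594316186 = 34594.3162 bps
C = 34.594316 kbps -> 34.59 kbps (2 dp)

34.59


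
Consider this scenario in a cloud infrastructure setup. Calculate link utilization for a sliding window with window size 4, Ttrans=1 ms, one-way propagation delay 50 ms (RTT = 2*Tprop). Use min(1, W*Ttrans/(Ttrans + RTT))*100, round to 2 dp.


Given: W = 4, Ttrans = 1 ms, RTT = 100 ms (= 2 * Tprop, Tprop = 50 ms)
Cycle time = Ttrans + RTT = 1 + 100 = 101 ms (first packet sent until its ACK returns)
W * Ttrans = 4 * 1 = 4 ms of sending per cycle
W * Ttrans / (Ttrans + RTT) = 4 / 101 = 0.039604
U = min(1, 0.039604) = 0.039604
U% = 3.96%

3.96


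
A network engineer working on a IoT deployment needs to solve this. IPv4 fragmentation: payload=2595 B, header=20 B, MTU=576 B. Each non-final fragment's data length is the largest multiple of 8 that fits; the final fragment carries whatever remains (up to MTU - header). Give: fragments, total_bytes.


Max data per non-final fragment = floor((MTU - header)/8)*8 = floor((576 - 20)/8)*8 = floor(556/8)*8 = 552 B
Final fragment needs no 8-byte alignment: it can carry up to MTU - header = 556 B
Non-final fragments needed = ceil((payload - 556) / 552) = ceil(2039/552) = ceil(3.6938) = 4
Number of fragments = 4 + 1 = 5
Fragment sizes (data): 4 * 552 B + 387 B (last, 387 <= 556 OK)
Total bytes sent = payload + n_frags * header = 2595 + 5*20 = 2595 + 100 = 2695 B

5, 2695


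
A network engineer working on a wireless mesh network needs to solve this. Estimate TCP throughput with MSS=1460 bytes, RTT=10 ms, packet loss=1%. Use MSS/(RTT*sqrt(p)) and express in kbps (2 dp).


Given: MSS = 1460 bytes, RTT = 10 ms, loss = 1%
RTT in seconds = 10 / 1000 = 0.01
Loss rate = 1% = 0.01
sqrt(loss) = sqrt(0.01) = 0.1
Throughput (bytes/s) = 1460 / (0.01 * 0.1) = 1460000.0000
Throughput (kbps) = 1460000.0000 * 8 / 1000 = 11680.000000 -> 11680.00 kbps (2 dp)

11680.00


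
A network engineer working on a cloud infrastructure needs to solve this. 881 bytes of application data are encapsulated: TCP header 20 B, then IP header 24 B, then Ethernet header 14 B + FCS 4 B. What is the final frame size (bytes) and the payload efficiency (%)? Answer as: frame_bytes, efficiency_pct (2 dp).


TCP segment = 881 + 20 = 901 B
IP packet = 901 + 24 = 925 B
Ethernet frame = 925 + 14 + 4 = 943 B
Efficiency = app / frame = 881 / 943 = 0.934252 = 93.4252% -> 93.43% (2 dp)

943, 93.43


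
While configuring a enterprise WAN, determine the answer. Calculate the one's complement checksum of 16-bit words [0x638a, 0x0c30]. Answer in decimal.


Given words: [0x638a, 0x0c30]
Step 1: Sum all words
Raw sum = 25482 + 3120 = 28602
One's complement = ~28602 & 0xFFFF = 36933

36933


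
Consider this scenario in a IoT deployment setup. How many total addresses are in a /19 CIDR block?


Given: CIDR prefix /19
Host bits = 32 - 19 = 13
Total addresses = 2^13 = 8192

8192


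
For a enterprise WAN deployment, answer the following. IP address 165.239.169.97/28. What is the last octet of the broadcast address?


Given: IP = 165.239.169.97, prefix = /28
Host bits = 32 - 28 = 4
Network last octet = 97 AND mask = 96
Host part size = 2^4 - 1 = 15
Broadcast last octet = 96 OR 15 = 111

111


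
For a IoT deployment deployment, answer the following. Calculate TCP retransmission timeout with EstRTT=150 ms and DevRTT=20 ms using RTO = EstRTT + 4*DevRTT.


Given: EstRTT = 150 ms, DevRTT = 20 ms
Timeout = EstRTT + 4 * DevRTT
4 * DevRTT = 4 * 20 = 80
Timeout = 150 + 80 = 230 ms

230


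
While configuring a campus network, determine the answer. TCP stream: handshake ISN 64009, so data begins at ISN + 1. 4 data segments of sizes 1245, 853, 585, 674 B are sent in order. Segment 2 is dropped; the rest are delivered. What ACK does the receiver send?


SYN uses sequence number 64009; first data byte = ISN + 1 = 64010.
Segment 1: SEQ = 64010, len = 1245 B, covers [64010, 65254]
Segment 2: SEQ = 65255, len = 853 B, covers [65255, 66107] [LOST]
Segment 3: SEQ = 66108, len = 585 B, covers [66108, 66692]
Segment 4: SEQ = 66693, len = 674 B, covers [66693, 67366]
In-order data received: bytes [64010, 65254] (segments 1..1).
Segment 2 missing -> gap begins at byte 65255; later segments buffered out of order.
Cumulative ACK = next expected in-order byte = 64010 + 1245 = 65255

65255


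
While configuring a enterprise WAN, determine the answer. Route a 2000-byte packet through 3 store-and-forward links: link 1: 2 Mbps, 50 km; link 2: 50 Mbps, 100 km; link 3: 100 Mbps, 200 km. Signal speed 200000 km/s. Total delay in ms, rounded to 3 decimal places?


Packet = 2000 bytes = 16000 bits. Store-and-forward: sum (t_trans + t_prop) per link.
Link 1: t_trans = 16000/(2*10^6) s = 8.0000 ms; t_prop = 50/200000 s = 0.2500 ms; subtotal = 8.2500 ms
Link 2: t_trans = 16000/(50*10^6) s = 0.3200 ms; t_prop = 100/200000 s = 0.5000 ms; subtotal = 0.8200 ms
Link 3: t_trans = 16000/(100*10^6) s = 0.1600 ms; t_prop = 200/200000 s = 1.0000 ms; subtotal = 1.1600 ms
End-to-end = 8.2500 + 0.8200 + 1.1600 = 10.2300 ms -> 10.230 ms (3 dp)

10.230


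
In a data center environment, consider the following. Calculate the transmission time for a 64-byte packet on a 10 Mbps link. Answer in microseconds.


Given: packet = 64 bytes, bandwidth = 10 Mbps
Packet in bits = 64 * 8 = 512 bits
Bandwidth = 10 * 10^6 = 10000000 bps
Time = 512 / 10000000 seconds
Time in us = 512 * 10^6 / 10000000 = 51.2

51.2


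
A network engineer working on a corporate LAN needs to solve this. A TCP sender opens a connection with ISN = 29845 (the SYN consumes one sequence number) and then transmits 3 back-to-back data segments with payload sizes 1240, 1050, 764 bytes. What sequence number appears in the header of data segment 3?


The SYN occupies sequence number ISN = 29845, so the first data byte is ISN + 1 = 29846.
SEQ of data segment i = (ISN + 1) + sum of payload sizes of segments 1..i-1.
Segment 1: SEQ = 29846, payload = 1240 bytes
Segment 2: SEQ = 31086, payload = 1050 bytes
Segment 3: SEQ = 32136, payload = 764 bytes
SEQ of segment 3 = 29846 + 1240 + 1050 = 32136

32136


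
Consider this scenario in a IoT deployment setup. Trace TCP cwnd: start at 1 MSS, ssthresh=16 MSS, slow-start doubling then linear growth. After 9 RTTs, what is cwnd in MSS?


RTT 0: cwnd = 1 MSS (initial)
RTT 1: cwnd = 2 MSS (slow start, doubled)
RTT 2: cwnd = 4 MSS (slow start, doubled)
RTT 3: cwnd = 8 MSS (slow start, doubled)
RTT 4: cwnd = 16 MSS (slow start, doubled)
RTT 5: cwnd = 17 MSS (congestion avoidance, +1)
RTT 6: cwnd = 18 MSS (congestion avoidance, +1)
RTT 7: cwnd = 19 MSS (congestion avoidance, +1)
RTT 8: cwnd = 20 MSS (congestion avoidance, +1)
RTT 9: cwnd = 21 MSS (congestion avoidance, +1)

21


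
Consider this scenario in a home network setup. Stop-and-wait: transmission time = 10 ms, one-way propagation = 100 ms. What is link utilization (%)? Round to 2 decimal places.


Given: Ttrans = 10 ms, Tprop = 100 ms
RTT = 2 * Tprop = 2 * 100 = 200 ms
U = Ttrans / (Ttrans + RTT)
U = 10 / (10 + 200)
U = 10 / 210 = 0.047619
U% = 4.76%

4.76


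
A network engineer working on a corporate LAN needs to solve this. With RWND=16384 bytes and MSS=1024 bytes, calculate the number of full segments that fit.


Given: RWND = 16384 bytes, MSS = 1024 bytes
Full segments = floor(RWND / MSS)
Full segments = floor(16384 / 1024)
Full segments = floor(16.0) = 16

16


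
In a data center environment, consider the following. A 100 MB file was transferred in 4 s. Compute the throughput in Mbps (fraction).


Given: file = 100 MB, time = 4 s
File in Mb = 100 * 8 = 800 Mb
Throughput = 800 / 4 Mbps
Throughput = 200 Mbps

200


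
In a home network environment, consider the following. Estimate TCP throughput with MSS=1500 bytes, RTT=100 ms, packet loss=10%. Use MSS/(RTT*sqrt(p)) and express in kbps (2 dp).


Given: MSS = 1500 bytes, RTT = 100 ms, loss = 10%
RTT in seconds = 100 / 1000 = 0.1
Loss rate = 10% = 0.1
sqrt(loss) = sqrt(0.1) = 0.316227766017
Throughput (bytes/s) = 1500 / (0.1 * 0.316227766017) = 47434.1649
Throughput (kbps) = 47434.1649 * 8 / 1000 = 379.473319 -> 379.47 kbps (2 dp)

379.47


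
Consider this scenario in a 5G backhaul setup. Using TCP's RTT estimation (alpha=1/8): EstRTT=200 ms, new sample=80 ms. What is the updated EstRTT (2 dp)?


Given: EstRTT = 200 ms, SampleRTT = 80 ms, alpha = 1/8
New EstRTT = (1 - alpha) * EstRTT + alpha * SampleRTT
(7/8) * 200 = 175
(1/8) * 80 = 10
New EstRTT = 175 + 10 = 185 ms -> 185.00 ms (2 dp)

185.00


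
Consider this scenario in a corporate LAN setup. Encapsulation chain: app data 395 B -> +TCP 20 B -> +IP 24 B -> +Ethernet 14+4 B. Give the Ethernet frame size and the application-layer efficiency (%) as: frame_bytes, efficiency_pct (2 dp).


TCP segment = 395 + 20 = 415 B
IP packet = 415 + 24 = 439 B
Ethernet frame = 439 + 14 + 4 = 457 B
Efficiency = app / frame = 395 / 457 = 0.864333 = 86.4333% -> 86.43% (2 dp)

457, 86.43


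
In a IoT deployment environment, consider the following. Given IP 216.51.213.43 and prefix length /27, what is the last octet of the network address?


Given: IP = 216.51.213.43, prefix = /27
Subnet mask = 255.255.255.224
Last octet of IP: 43
Last octet of mask: 224
Network last octet = 43 AND 224 = 32

32


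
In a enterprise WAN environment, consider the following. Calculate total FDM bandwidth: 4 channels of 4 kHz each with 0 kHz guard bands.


Given: 4 channels, 4 kHz each, guard = 0 kHz
Channel bandwidth = 4 * 4 = 16 kHz
Guard bands = 3 gaps * 0 kHz = 0 kHz
Total = 16 + 0 = 16 kHz

16


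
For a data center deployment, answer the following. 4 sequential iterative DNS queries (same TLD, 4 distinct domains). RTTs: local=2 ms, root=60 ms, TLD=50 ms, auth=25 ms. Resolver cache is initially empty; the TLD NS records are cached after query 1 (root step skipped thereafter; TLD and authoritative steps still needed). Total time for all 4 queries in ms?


Lookup 1 (cold cache): local + root + TLD + auth = 2 + 60 + 50 + 25 = 137 ms
Lookups 2..4 (TLD NS cached -> skip root; new domain -> still ask TLD and auth): local + TLD + auth = 2 + 50 + 25 = 77 ms each
Remaining 3 lookups: 3 * 77 = 231 ms
Total = 137 + 231 = 368 ms

368


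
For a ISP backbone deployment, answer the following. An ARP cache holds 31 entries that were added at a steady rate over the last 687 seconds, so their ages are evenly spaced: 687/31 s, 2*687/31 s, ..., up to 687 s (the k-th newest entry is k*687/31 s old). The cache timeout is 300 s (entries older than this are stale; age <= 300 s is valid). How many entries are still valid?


Ages are k * 687/31 s for k = 1..31 (spacing = 22.1613 s).
Entry k is valid iff k * 687/31 <= 300 iff k <= 31 * 300 / 687 = 13.5371
n_valid = floor(13.5371) = 13
(n_stale = 31 - 13 = 18)

13


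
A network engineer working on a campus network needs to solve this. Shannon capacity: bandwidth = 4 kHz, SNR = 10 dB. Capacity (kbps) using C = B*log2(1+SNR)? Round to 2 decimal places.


Given: B = 4 kHz, SNR = 10 dB
SNR linear = 10^(10/10) = 10
1 + SNR = 11
log2(11) = 3.4594316186
C = 4 * 1000 * 3.4594316186 = 13837.7265 bps
C = 13.837726 kbps -> 13.84 kbps (2 dp)

13.84


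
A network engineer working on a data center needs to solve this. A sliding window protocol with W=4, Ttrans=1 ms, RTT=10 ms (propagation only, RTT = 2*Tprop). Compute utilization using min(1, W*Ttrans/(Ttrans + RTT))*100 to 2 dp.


Given: W = 4, Ttrans = 1 ms, RTT = 10 ms (= 2 * Tprop, Tprop = 5 ms)
Cycle time = Ttrans + RTT = 1 + 10 = 11 ms (first packet sent until its ACK returns)
W * Ttrans = 4 * 1 = 4 ms of sending per cycle
W * Ttrans / (Ttrans + RTT) = 4 / 11 = 0.363636
U = min(1, 0.363636) = 0.363636
U% = 36.36%

36.36


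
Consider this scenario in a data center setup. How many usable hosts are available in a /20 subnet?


Given: subnet mask /20
Host bits = 32 - 20 = 12
Total addresses = 2^12 = 4096
Usable hosts = 4096 - 2 (network + broadcast) = 4094

4094


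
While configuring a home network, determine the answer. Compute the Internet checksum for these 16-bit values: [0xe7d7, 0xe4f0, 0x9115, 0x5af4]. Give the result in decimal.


Given words: [0xe7d7, 0xe4f0, 0x9115, 0x5af4]
Step 1: Sum all words
Raw sum = 59351 + 58608 + 37141 + 23284 = 178384
Step 2: Fold carry: (47312 + 2) = 47314
One's complement = ~47314 & 0xFFFF = 18221

18221


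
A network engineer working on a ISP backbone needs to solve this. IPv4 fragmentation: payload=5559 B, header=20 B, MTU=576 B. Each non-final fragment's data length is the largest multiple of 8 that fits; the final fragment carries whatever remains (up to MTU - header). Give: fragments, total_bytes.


Max data per non-final fragment = floor((MTU - header)/8)*8 = floor((576 - 20)/8)*8 = floor(556/8)*8 = 552 B
Final fragment needs no 8-byte alignment: it can carry up to MTU - header = 556 B
Non-final fragments needed = ceil((payload - 556) / 552) = ceil(5003/552) = ceil(9.0634) = 10
Number of fragments = 10 + 1 = 11
Fragment sizes (data): 10 * 552 B + 39 B (last, 39 <= 556 OK)
Total bytes sent = payload + n_frags * header = 5559 + 11*20 = 5559 + 220 = 5779 B

11, 5779


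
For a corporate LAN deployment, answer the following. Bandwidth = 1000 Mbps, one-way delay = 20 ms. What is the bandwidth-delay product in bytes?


Given: bandwidth = 1000 Mbps, delay = 20 ms
BDP in bits = 1000 * 10^6 * 20 / 1000
BDP in bits = 20000000
BDP in bytes = 20000000 / 8 = 2500000

2500000


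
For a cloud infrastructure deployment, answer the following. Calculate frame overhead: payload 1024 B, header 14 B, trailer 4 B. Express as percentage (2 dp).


Given: payload = 1024 B, header = 14 B, trailer = 4 B
Overhead bytes = header + trailer = 14 + 4 = 18
Total frame = payload + overhead = 1024 + 18 = 1042
Overhead % = 18 / 1042 * 100 = 1.7274% -> 1.73% (2 dp)

1.73


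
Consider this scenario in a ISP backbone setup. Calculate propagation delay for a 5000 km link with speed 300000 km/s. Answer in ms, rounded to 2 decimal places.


Given: distance = 5000 km, speed = 300000 km/s
Delay = distance / speed = 5000 / 300000 seconds
Delay in ms = 5000 * 1000 / 300000
Delay = 16.6667 ms
Rounded to 2 dp = 16.67 ms

16.67


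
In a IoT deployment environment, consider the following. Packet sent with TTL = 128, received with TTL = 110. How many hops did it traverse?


Given: initial TTL = 128, received TTL = 110
Hops = initial TTL - received TTL
Hops = 128 - 110 = 18

18
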